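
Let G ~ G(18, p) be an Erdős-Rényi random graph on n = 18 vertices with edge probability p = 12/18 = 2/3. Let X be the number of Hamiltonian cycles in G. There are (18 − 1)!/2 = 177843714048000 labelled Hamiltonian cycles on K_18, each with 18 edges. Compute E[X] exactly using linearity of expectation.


K_18 has (18 − 1)!/2 = 177843714048000 labelled Hamiltonian cycles.
For each such Hamiltonian cycle H, let X_H = 1 if all 18 edges of H are present in G. Then P[X_H = 1] = p^{18} = (2/3)^{18} = 262144/387420489.
Summing the indicators: E[X] = Σ_H E[X_H] = 177843714048000 · p^{18} = 177843714048000 · 262144/387420489 = 63951526166528000/531441.
Numerically: E[X] ≈ 1.2e+11.

E[X] = 177843714048000 · (2/3)^{18} = 63951526166528000/531441 ≈ 1.2e+11.


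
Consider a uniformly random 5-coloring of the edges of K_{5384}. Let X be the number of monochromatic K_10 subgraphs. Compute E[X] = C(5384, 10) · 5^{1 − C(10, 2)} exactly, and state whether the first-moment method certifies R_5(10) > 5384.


E[X] = C(5384, 10) · 5^{1 − 45} = 5593137120741932124090737609600 · 5^{−44} = 5593137120741932124090737609600/5684341886080801486968994140625.
As a reduced fraction: E[X] = 223725484829677284963629504384/227373675443232059478759765625 ≈ 0.984.
Is E[X] < 1? YES.
Since E[X] < 1, there exists a 5-coloring of K_{5384} with no monochromatic K_10; hence R_5(10) > 5384.

E[X] = 223725484829677284963629504384/227373675443232059478759765625 ≈ 0.984; E[X] < 1, so R_5(10) > 5384.


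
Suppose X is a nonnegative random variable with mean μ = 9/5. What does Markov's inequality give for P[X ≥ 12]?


μ = E[X] = 9/5, a = 12.
Markov: P[X ≥ 12] ≤ μ/a = (9/5)/12 = 3/20.
Numerically: ≈ 0.150000.
(Since a = 12 > μ = 1.800000, the bound 3/20 is < 1 and informative.)

P[X ≥ 12] ≤ 3/20 ≈ 0.150000.


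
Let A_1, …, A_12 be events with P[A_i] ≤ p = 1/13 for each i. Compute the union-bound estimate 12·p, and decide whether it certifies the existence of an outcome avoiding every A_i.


Union bound: P[∪_{i=1}^{12} A_i] ≤ Σ_i P[A_i] ≤ 12·p = 12·(1/13) = 12/13.
Numerically: 12/13 ≈ 0.9231.
Is 12/13 < 1? YES.
Since P[∪ A_i] ≤ 12/13 < 1, the complement has P[∩ A_i^c] ≥ 1 − 12/13 = 1/13 > 0, so some outcome avoids every A_i.

12·p = 12/13 ≈ 0.9231; existence CERTIFIED by the union bound.


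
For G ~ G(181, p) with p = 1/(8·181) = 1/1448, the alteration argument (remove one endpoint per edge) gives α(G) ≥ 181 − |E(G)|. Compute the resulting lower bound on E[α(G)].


E[|E(G)|] = C(181, 2)·p = 16290 · (1/1448) = 45/4.
E[α(G)] ≥ n − E[|E(G)|] = 181 − 45/4 = 679/4.
Numerically: ≈ 169.750000.
(This is only a lower bound; the true E[α(G)] may be larger.)

E[α(G)] ≥ 679/4 ≈ 169.750000.


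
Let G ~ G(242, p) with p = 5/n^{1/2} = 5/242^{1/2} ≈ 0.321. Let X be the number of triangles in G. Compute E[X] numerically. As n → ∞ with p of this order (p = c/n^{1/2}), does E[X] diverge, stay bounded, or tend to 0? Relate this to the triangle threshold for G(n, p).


Number of potential triangles: C(242, 3) = 2332880.
Each occurs with probability p³ ≈ (0.321)³ ≈ 3.32037e-02.
By linearity: E[X] = C(242, 3)·p³ ≈ 2332880 · 3.32037e-02 ≈ 77460.334.
Since α = 1/2 < 1, p = c/n^{1/2} ≫ 1/n is above the triangle threshold p ~ 1/n. Asymptotically E[X] ~ (c³/6)·n^{3(1−α)} = (5³/6)·n^{1.5} → ∞; triangles are abundant w.h.p.

E[X] ≈ 77460.334; in regime p = Θ(1/n^{1/2}) E[X] diverges (above the triangle threshold p ~ 1/n).


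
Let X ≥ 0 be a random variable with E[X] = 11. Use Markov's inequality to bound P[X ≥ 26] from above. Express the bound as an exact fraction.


μ = E[X] = 11, a = 26.
Markov: P[X ≥ 26] ≤ μ/a = (11)/26 = 11/26.
Numerically: ≈ 0.423.
(Since a = 26 > μ = 11.000, the bound 11/26 is < 1 and informative.)

P[X ≥ 26] ≤ 11/26 ≈ 0.423.


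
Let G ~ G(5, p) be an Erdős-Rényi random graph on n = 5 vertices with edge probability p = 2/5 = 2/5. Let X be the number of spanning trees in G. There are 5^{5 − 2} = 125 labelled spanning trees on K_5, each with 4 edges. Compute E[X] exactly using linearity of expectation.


K_5 has 5^{5 − 2} = 125 labelled spanning trees.
For each such spanning tree H, let X_H = 1 if all 4 edges of H are present in G. Then P[X_H = 1] = p^{4} = (2/5)^{4} = 16/625.
By linearity: E[X] = Σ_H E[X_H] = 125 · p^{4} = 125 · 16/625 = 16/5.
Numerically: E[X] ≈ 3.2.

E[X] = 125 · (2/5)^{4} = 16/5 ≈ 3.2.


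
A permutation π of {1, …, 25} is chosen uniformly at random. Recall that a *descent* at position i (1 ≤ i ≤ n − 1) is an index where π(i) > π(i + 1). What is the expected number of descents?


Write X = Σ X_I over i = 1, …, 24, with X_I the indicator of one descent.
There are 24 indicators.
For each fixed i, the pair (π(i), π(i+1)) is a uniformly random ordered pair of distinct values from {1, …, 25}; by symmetry P[π(i) > π(i+1)] = 1/2.
By linearity: E[X] = 24 · (1/2) = (25 − 1) · (1/2) = 12 ≈ 12.000000.

E[X] = 12 = 12.000000.


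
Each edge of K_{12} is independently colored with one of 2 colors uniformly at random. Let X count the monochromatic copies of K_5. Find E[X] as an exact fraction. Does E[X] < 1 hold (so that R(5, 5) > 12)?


E[X] = C(12, 5) · 2^{1 − 10} = 792 · 2^{−9} = 792/512.
As a reduced fraction: E[X] = 99/64 ≈ 1.547.
Is E[X] < 1? NO.
Since E[X] ≥ 1, the first-moment bound is inconclusive at n = 12; it does NOT by itself certify R(5, 5) > 12.

E[X] = 99/64 ≈ 1.547; E[X] ≥ 1; first-moment method inconclusive here.


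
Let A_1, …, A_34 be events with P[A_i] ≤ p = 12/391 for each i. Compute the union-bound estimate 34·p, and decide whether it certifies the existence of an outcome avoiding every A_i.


Union bound: P[∪_{i=1}^{34} A_i] ≤ Σ_i P[A_i] ≤ 34·p = 34·(12/391) = 24/23.
Numerically: 24/23 ≈ 1.043478.
Is 24/23 < 1? NO.
Since the bound 24/23 is ≥ 1, the union bound is uninformative here; it does NOT by itself certify existence.

34·p = 24/23 ≈ 1.043478; existence NOT certified by the union bound.


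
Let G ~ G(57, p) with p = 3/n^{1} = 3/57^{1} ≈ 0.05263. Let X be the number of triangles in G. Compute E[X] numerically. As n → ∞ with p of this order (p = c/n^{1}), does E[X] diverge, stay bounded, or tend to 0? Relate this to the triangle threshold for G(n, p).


Number of potential triangles: C(57, 3) = 29260.
Each occurs with probability p³ ≈ (0.05263)³ ≈ 1.457938e-04.
By linearity: E[X] = C(57, 3)·p³ ≈ 29260 · 1.457938e-04 ≈ 4.2659.
Here α = 1, so p = 3/n is exactly at the triangle threshold p ~ 1/n. Asymptotically E[X] → c³/6 = 3³/6 = 9/2 ≈ 4.5000, a bounded constant. In this regime the triangle count is asymptotically Poisson(c³/6).

E[X] ≈ 4.2659; in regime p = Θ(1/n^{1}) E[X] stays bounded (at the triangle threshold p ~ 1/n).


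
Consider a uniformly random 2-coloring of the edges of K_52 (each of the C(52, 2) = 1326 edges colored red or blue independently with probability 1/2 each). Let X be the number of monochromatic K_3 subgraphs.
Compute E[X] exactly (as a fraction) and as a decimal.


Let X = Σ_S X_S over the C(52, 3) = 22100 subsets S of size 3, where X_S = 1 if the K_3 on S is monochromatic.
For a fixed S, the K_3 on S has C(3, 2) = 3 edges. P[all 3 edges red] = (1/2)^3, and likewise for blue, so P[monochromatic] = 2·(1/2)^3 = 2^{1 − 3} = 1/4.
Summing: E[X] = C(52, 3) · 2^{1 − 3} = 22100 · 1/4 = 5525.
Numerically: E[X] ≈ 5525.00000.

E[X] = C(52,3)·2^(1−C(3,2)) = 5525 ≈ 5525.00000.


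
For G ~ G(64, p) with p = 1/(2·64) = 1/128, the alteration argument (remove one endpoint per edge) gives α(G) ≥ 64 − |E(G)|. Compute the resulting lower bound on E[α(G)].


E[|E(G)|] = C(64, 2)·p = 2016 · (1/128) = 63/4.
E[α(G)] ≥ n − E[|E(G)|] = 64 − 63/4 = 193/4.
Numerically: ≈ 48.250000.
(This is only a lower bound; the true E[α(G)] may be larger.)

E[α(G)] ≥ 193/4 ≈ 48.250000.


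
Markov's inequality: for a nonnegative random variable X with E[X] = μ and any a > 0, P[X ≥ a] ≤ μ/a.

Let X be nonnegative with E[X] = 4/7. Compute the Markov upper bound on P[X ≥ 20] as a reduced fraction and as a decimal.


μ = E[X] = 4/7, a = 20.
Markov: P[X ≥ 20] ≤ μ/a = (4/7)/20 = 1/35.
Numerically: ≈ 0.029.
(Since a = 20 > μ = 0.571, the bound 1/35 is < 1 and informative.)

P[X ≥ 20] ≤ 1/35 ≈ 0.029.


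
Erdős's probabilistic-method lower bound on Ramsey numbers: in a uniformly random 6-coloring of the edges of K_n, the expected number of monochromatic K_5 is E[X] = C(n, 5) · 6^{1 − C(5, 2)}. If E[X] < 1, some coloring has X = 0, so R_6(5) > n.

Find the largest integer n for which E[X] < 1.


We need C(n, 5) · 6^{1 − 10} < 1, i.e. C(n, 5) < 6^{10 − 1} = 10077696.
Check values of n near the boundary:
  n = 64: C(64, 5) = 7624512; 7624512 < 10077696? YES
  n = 65: C(65, 5) = 8259888; 8259888 < 10077696? YES
  n = 66: C(66, 5) = 8936928; 8936928 < 10077696? YES
  n = 67: C(67, 5) = 9657648; 9657648 < 10077696? YES
  n = 68: C(68, 5) = 10424128; 10424128 < 10077696? NO
  n = 69: C(69, 5) = 11238513; 11238513 < 10077696? NO
  n = 70: C(70, 5) = 12103014; 12103014 < 10077696? NO
The largest n with C(n, 5) < 10077696 is n = 67 (where E[X] = 67067/69984 ≈ 0.95832). Hence R_6(5) > 67, i.e. R_6(5) ≥ 68.

Largest n = 67; hence R_6(5) > 67.


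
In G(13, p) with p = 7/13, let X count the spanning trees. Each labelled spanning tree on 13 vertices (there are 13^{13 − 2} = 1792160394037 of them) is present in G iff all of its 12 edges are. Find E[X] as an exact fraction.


K_13 has 13^{13 − 2} = 1792160394037 labelled spanning trees.
For each such spanning tree H, let X_H = 1 if all 12 edges of H are present in G. Then P[X_H = 1] = p^{12} = (7/13)^{12} = 13841287201/23298085122481.
By linearity of expectation: E[X] = Σ_H E[X_H] = 1792160394037 · p^{12} = 1792160394037 · 13841287201/23298085122481 = 13841287201/13.
Numerically: E[X] ≈ 1.065e+09.

E[X] = 1792160394037 · (7/13)^{12} = 13841287201/13 ≈ 1.065e+09.


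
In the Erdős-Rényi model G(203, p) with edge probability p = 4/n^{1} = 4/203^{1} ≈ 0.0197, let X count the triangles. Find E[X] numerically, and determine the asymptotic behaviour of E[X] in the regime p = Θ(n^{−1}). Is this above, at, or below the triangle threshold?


Number of potential triangles: C(203, 3) = 1373701.
Each occurs with probability p³ ≈ (0.0197)³ ≈ 7.65054e-06.
By linearity: E[X] = C(203, 3)·p³ ≈ 1373701 · 7.65054e-06 ≈ 10.510.
Here α = 1, so p = 4/n is exactly at the triangle threshold p ~ 1/n. Asymptotically E[X] → c³/6 = 4³/6 = 32/3 ≈ 10.667, a bounded constant. In this regime the triangle count is asymptotically Poisson(c³/6).

E[X] ≈ 10.510; in regime p = Θ(1/n^{1}) E[X] stays bounded (at the triangle threshold p ~ 1/n).


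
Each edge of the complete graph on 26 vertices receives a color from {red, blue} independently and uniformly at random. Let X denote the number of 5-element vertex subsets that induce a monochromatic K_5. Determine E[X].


Let X = Σ_S X_S over the C(26, 5) = 65780 subsets S of size 5, where X_S = 1 if the K_5 on S is monochromatic.
For a fixed S, the K_5 on S has C(5, 2) = 10 edges. P[all 10 edges red] = (1/2)^10, and likewise for blue, so P[monochromatic] = 2·(1/2)^10 = 2^{1 − 10} = 1/512.
By linearity of expectation: E[X] = C(26, 5) · 2^{1 − 10} = 65780 · 1/512 = 16445/128.
Numerically: E[X] ≈ 128.477.

E[X] = C(26,5)·2^(1−C(5,2)) = 16445/128 ≈ 128.477.


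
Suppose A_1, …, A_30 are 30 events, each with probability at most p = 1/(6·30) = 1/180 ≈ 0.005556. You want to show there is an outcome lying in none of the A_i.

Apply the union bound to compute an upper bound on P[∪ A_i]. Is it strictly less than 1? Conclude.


Union bound: P[∪_{i=1}^{30} A_i] ≤ Σ_i P[A_i] ≤ 30·p = 30·(1/180) = 1/6.
Numerically: 1/6 ≈ 0.166667.
Is 1/6 < 1? YES.
Since P[∪ A_i] ≤ 1/6 < 1, the complement has P[∩ A_i^c] ≥ 1 − 1/6 = 5/6 > 0, so some outcome avoids every A_i.

30·p = 1/6 ≈ 0.166667; existence CERTIFIED by the union bound.


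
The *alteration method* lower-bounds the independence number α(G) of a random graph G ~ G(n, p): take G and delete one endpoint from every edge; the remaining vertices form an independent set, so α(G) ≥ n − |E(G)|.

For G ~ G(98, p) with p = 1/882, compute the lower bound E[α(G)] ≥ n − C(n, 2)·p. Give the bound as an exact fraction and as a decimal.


E[|E(G)|] = C(98, 2)·p = 4753 · (1/882) = 97/18.
E[α(G)] ≥ n − E[|E(G)|] = 98 − 97/18 = 1667/18.
Numerically: ≈ 92.611.
(This is only a lower bound; the true E[α(G)] may be larger.)

E[α(G)] ≥ 1667/18 ≈ 92.611.


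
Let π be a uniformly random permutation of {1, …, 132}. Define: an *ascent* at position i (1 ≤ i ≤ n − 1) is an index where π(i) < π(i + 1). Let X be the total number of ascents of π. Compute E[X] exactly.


Write X = Σ X_I over i = 1, …, 131, with X_I the indicator of one ascent.
There are 131 indicators.
For each fixed i, the pair (π(i), π(i+1)) is a uniformly random ordered pair of distinct values from {1, …, 132}; by symmetry P[π(i) < π(i+1)] = 1/2.
By linearity: E[X] = 131 · (1/2) = (132 − 1) · (1/2) = 131/2 ≈ 65.50000.

E[X] = 131/2 = 65.50000.


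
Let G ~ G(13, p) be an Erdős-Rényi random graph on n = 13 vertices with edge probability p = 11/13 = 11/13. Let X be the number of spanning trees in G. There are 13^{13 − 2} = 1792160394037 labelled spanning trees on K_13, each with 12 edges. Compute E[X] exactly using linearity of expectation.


K_13 has 13^{13 − 2} = 1792160394037 labelled spanning trees.
For each such spanning tree H, let X_H = 1 if all 12 edges of H are present in G. Then P[X_H = 1] = p^{12} = (11/13)^{12} = 3138428376721/23298085122481.
Summing the indicators: E[X] = Σ_H E[X_H] = 1792160394037 · p^{12} = 1792160394037 · 3138428376721/23298085122481 = 3138428376721/13.
Numerically: E[X] ≈ 2.41418e+11.

E[X] = 1792160394037 · (11/13)^{12} = 3138428376721/13 ≈ 2.41418e+11.


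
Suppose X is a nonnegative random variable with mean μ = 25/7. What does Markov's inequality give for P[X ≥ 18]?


μ = E[X] = 25/7, a = 18.
Markov: P[X ≥ 18] ≤ μ/a = (25/7)/18 = 25/126.
Numerically: ≈ 0.198413.
(Since a = 18 > μ = 3.571429, the bound 25/126 is < 1 and informative.)

P[X ≥ 18] ≤ 25/126 ≈ 0.198413.


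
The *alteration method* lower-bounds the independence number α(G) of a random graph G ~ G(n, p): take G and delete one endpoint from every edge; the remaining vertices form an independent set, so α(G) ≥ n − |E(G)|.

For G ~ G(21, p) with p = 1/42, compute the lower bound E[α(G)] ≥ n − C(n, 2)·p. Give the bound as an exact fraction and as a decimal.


E[|E(G)|] = C(21, 2)·p = 210 · (1/42) = 5.
E[α(G)] ≥ n − E[|E(G)|] = 21 − 5 = 16.
Numerically: ≈ 16.000000.
(This is only a lower bound; the true E[α(G)] may be larger.)

E[α(G)] ≥ 16 ≈ 16.000000.


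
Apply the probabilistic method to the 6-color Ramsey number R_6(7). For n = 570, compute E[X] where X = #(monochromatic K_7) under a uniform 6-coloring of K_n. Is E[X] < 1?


E[X] = C(570, 7) · 6^{1 − 21} = 3737936877831720 · 6^{−20} = 3737936877831720/3656158440062976.
As a reduced fraction: E[X] = 5768421107765/5642219814912 ≈ 1.0223673.
Is E[X] < 1? NO.
Since E[X] ≥ 1, the first-moment bound is inconclusive at n = 570; it does NOT by itself certify R_6(7) > 570.

E[X] = 5768421107765/5642219814912 ≈ 1.0223673; E[X] ≥ 1; first-moment method inconclusive here.


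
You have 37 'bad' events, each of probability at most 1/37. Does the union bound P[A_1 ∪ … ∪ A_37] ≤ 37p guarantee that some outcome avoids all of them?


Union bound: P[∪_{i=1}^{37} A_i] ≤ Σ_i P[A_i] ≤ 37·p = 37·(1/37) = 1.
Numerically: 1 ≈ 1.000.
Is 1 < 1? NO.
Since the bound 1 is ≥ 1, the union bound is uninformative here; it does NOT by itself certify existence.

37·p = 1 ≈ 1.000; existence NOT certified by the union bound.


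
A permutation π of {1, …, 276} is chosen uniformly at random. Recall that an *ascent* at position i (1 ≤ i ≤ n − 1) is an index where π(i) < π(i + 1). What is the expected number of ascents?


Write X = Σ X_I over i = 1, …, 275, with X_I the indicator of one ascent.
There are 275 indicators.
For each fixed i, the pair (π(i), π(i+1)) is a uniformly random ordered pair of distinct values from {1, …, 276}; by symmetry P[π(i) < π(i+1)] = 1/2.
By linearity: E[X] = 275 · (1/2) = (276 − 1) · (1/2) = 275/2 ≈ 137.50000.

E[X] = 275/2 = 137.50000.


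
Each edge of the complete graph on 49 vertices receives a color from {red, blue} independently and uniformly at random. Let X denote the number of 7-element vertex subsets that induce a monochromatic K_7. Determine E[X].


Let X = Σ_S X_S over the C(49, 7) = 85900584 subsets S of size 7, where X_S = 1 if the K_7 on S is monochromatic.
For a fixed S, the K_7 on S has C(7, 2) = 21 edges. P[all 21 edges red] = (1/2)^21, and likewise for blue, so P[monochromatic] = 2·(1/2)^21 = 2^{1 − 21} = 1/1048576.
By linearity: E[X] = C(49, 7) · 2^{1 − 21} = 85900584 · 1/1048576 = 10737573/131072.
Numerically: E[X] ≈ 81.92118.

E[X] = C(49,7)·2^(1−C(7,2)) = 10737573/131072 ≈ 81.92118.


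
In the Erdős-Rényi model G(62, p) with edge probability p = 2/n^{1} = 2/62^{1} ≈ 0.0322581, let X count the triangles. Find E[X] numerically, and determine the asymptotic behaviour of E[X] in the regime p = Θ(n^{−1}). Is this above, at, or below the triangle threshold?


Number of potential triangles: C(62, 3) = 37820.
Each occurs with probability p³ ≈ (0.0322581)³ ≈ 3.35671847e-05.
By linearity: E[X] = C(62, 3)·p³ ≈ 37820 · 3.35671847e-05 ≈ 1.269511.
Here α = 1, so p = 2/n is exactly at the triangle threshold p ~ 1/n. Asymptotically E[X] → c³/6 = 2³/6 = 4/3 ≈ 1.333333, a bounded constant. In this regime the triangle count is asymptotically Poisson(c³/6).

E[X] ≈ 1.269511; in regime p = Θ(1/n^{1}) E[X] stays bounded (at the triangle threshold p ~ 1/n).


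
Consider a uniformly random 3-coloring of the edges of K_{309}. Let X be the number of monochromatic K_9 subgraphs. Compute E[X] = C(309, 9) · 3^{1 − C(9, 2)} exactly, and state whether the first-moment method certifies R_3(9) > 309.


E[X] = C(309, 9) · 3^{1 − 36} = 62920976643980686 · 3^{−35} = 62920976643980686/50031545098999707.
As a reduced fraction: E[X] = 62920976643980686/50031545098999707 ≈ 1.257626.
Is E[X] < 1? NO.
Since E[X] ≥ 1, the first-moment bound is inconclusive at n = 309; it does NOT by itself certify R_3(9) > 309.

E[X] = 62920976643980686/50031545098999707 ≈ 1.257626; E[X] ≥ 1; first-moment method inconclusive here.


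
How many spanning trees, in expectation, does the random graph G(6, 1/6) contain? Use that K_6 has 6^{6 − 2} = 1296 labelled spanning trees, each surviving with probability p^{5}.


K_6 has 6^{6 − 2} = 1296 labelled spanning trees.
For each such spanning tree H, let X_H = 1 if all 5 edges of H are present in G. Then P[X_H = 1] = p^{5} = (1/6)^{5} = 1/7776.
By linearity: E[X] = Σ_H E[X_H] = 1296 · p^{5} = 1296 · 1/7776 = 1/6.
Numerically: E[X] ≈ 0.166667.

E[X] = 1296 · (1/6)^{5} = 1/6 ≈ 0.166667.


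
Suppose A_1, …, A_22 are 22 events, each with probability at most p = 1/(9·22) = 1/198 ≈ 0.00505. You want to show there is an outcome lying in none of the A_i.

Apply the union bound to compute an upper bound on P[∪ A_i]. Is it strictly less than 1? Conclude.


Union bound: P[∪_{i=1}^{22} A_i] ≤ Σ_i P[A_i] ≤ 22·p = 22·(1/198) = 1/9.
Numerically: 1/9 ≈ 0.11111.
Is 1/9 < 1? YES.
Since P[∪ A_i] ≤ 1/9 < 1, the complement has P[∩ A_i^c] ≥ 1 − 1/9 = 8/9 > 0, so some outcome avoids every A_i.

22·p = 1/9 ≈ 0.11111; existence CERTIFIED by the union bound.


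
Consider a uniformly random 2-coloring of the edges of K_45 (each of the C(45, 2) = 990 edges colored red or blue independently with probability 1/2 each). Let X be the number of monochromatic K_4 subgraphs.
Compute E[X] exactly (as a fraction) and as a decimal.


Let X = Σ_S X_S over the C(45, 4) = 148995 subsets S of size 4, where X_S = 1 if the K_4 on S is monochromatic.
For a fixed S, the K_4 on S has C(4, 2) = 6 edges. P[all 6 edges red] = (1/2)^6, and likewise for blue, so P[monochromatic] = 2·(1/2)^6 = 2^{1 − 6} = 1/32.
Summing: E[X] = C(45, 4) · 2^{1 − 6} = 148995 · 1/32 = 148995/32.
Numerically: E[X] ≈ 4656.094.

E[X] = C(45,4)·2^(1−C(4,2)) = 148995/32 ≈ 4656.094.


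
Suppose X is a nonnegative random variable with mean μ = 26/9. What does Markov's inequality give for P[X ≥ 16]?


μ = E[X] = 26/9, a = 16.
Markov: P[X ≥ 16] ≤ μ/a = (26/9)/16 = 13/72.
Numerically: ≈ 0.1806.
(Since a = 16 > μ = 2.8889, the bound 13/72 is < 1 and informative.)

P[X ≥ 16] ≤ 13/72 ≈ 0.1806.


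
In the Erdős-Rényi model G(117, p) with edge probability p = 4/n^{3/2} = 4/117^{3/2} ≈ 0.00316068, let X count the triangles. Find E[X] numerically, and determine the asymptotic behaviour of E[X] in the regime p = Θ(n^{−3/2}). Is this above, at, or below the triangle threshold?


Number of potential triangles: C(117, 3) = 260130.
Each occurs with probability p³ ≈ (0.00316068)³ ≈ 3.15750172e-08.
By linearity: E[X] = C(117, 3)·p³ ≈ 260130 · 3.15750172e-08 ≈ 0.008214.
Since α = 3/2 > 1, p = c/n^{3/2} = o(1/n) is below the triangle threshold p ~ 1/n. Asymptotically E[X] ~ (c³/6)·n^{3(1−α)} = (4³/6)·n^{-1.5} → 0, so by Markov's inequality G has no triangles w.h.p.

E[X] ≈ 0.008214; in regime p = Θ(1/n^{3/2}) E[X] tends to 0 (below the triangle threshold p ~ 1/n).


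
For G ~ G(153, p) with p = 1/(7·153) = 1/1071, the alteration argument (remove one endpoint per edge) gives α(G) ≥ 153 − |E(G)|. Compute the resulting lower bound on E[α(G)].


E[|E(G)|] = C(153, 2)·p = 11628 · (1/1071) = 76/7.
E[α(G)] ≥ n − E[|E(G)|] = 153 − 76/7 = 995/7.
Numerically: ≈ 142.143.
(This is only a lower bound; the true E[α(G)] may be larger.)

E[α(G)] ≥ 995/7 ≈ 142.143.


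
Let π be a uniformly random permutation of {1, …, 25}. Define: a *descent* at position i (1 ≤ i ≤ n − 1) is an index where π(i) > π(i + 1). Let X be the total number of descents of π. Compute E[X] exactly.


Write X = Σ X_I over i = 1, …, 24, with X_I the indicator of one descent.
There are 24 indicators.
For each fixed i, the pair (π(i), π(i+1)) is a uniformly random ordered pair of distinct values from {1, …, 25}; by symmetry P[π(i) > π(i+1)] = 1/2.
By linearity: E[X] = 24 · (1/2) = (25 − 1) · (1/2) = 12 ≈ 12.000.

E[X] = 12 = 12.000.


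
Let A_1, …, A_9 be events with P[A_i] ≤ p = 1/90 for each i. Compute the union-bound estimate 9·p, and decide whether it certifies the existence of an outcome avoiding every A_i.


Union bound: P[∪_{i=1}^{9} A_i] ≤ Σ_i P[A_i] ≤ 9·p = 9·(1/90) = 1/10.
Numerically: 1/10 ≈ 0.10000.
Is 1/10 < 1? YES.
Since P[∪ A_i] ≤ 1/10 < 1, the complement has P[∩ A_i^c] ≥ 1 − 1/10 = 9/10 > 0, so some outcome avoids every A_i.

9·p = 1/10 ≈ 0.10000; existence CERTIFIED by the union bound.


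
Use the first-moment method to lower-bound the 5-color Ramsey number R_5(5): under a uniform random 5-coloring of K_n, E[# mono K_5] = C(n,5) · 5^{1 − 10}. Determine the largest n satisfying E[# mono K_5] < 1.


We need C(n, 5) · 5^{1 − 10} < 1, i.e. C(n, 5) < 5^{10 − 1} = 1953125.
Check values of n near the boundary:
  n = 43: C(43, 5) = 962598; 962598 < 1953125? YES
  n = 44: C(44, 5) = 1086008; 1086008 < 1953125? YES
  n = 45: C(45, 5) = 1221759; 1221759 < 1953125? YES
  n = 46: C(46, 5) = 1370754; 1370754 < 1953125? YES
  n = 47: C(47, 5) = 1533939; 1533939 < 1953125? YES
  n = 48: C(48, 5) = 1712304; 1712304 < 1953125? YES
  n = 49: C(49, 5) = 1906884; 1906884 < 1953125? YES
  n = 50: C(50, 5) = 2118760; 2118760 < 1953125? NO
  n = 51: C(51, 5) = 2349060; 2349060 < 1953125? NO
  n = 52: C(52, 5) = 2598960; 2598960 < 1953125? NO
The largest n with C(n, 5) < 1953125 is n = 49 (where E[X] = 1906884/1953125 ≈ 0.976). Hence R_5(5) > 49, i.e. R_5(5) ≥ 50.

Largest n = 49; hence R_5(5) > 49.


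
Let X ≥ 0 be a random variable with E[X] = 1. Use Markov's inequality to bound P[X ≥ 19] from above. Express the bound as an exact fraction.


μ = E[X] = 1, a = 19.
Markov: P[X ≥ 19] ≤ μ/a = (1)/19 = 1/19.
Numerically: ≈ 0.052632.
(Since a = 19 > μ = 1.000000, the bound 1/19 is < 1 and informative.)

P[X ≥ 19] ≤ 1/19 ≈ 0.052632.


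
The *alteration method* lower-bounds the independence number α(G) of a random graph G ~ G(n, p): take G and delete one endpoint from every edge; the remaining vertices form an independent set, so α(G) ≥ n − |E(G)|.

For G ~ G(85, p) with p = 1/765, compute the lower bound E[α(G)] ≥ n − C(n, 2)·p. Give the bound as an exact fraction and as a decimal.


E[|E(G)|] = C(85, 2)·p = 3570 · (1/765) = 14/3.
E[α(G)] ≥ n − E[|E(G)|] = 85 − 14/3 = 241/3.
Numerically: ≈ 80.333.
(This is only a lower bound; the true E[α(G)] may be larger.)

E[α(G)] ≥ 241/3 ≈ 80.333.


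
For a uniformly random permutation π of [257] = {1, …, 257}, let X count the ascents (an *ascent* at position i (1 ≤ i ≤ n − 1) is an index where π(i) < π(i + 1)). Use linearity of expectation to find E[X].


Write X = Σ X_I over i = 1, …, 256, with X_I the indicator of one ascent.
There are 256 indicators.
For each fixed i, the pair (π(i), π(i+1)) is a uniformly random ordered pair of distinct values from {1, …, 257}; by symmetry P[π(i) < π(i+1)] = 1/2.
By linearity: E[X] = 256 · (1/2) = (257 − 1) · (1/2) = 128 ≈ 128.00000.

E[X] = 128 = 128.00000.


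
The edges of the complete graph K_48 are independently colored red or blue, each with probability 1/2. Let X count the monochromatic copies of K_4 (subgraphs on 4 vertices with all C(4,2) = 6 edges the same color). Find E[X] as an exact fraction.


Let X = Σ_S X_S over the C(48, 4) = 194580 subsets S of size 4, where X_S = 1 if the K_4 on S is monochromatic.
For a fixed S, the K_4 on S has C(4, 2) = 6 edges. P[all 6 edges red] = (1/2)^6, and likewise for blue, so P[monochromatic] = 2·(1/2)^6 = 2^{1 − 6} = 1/32.
By linearity of expectation: E[X] = C(48, 4) · 2^{1 − 6} = 194580 · 1/32 = 48645/8.
Numerically: E[X] ≈ 6080.62500.

E[X] = C(48,4)·2^(1−C(4,2)) = 48645/8 ≈ 6080.62500.


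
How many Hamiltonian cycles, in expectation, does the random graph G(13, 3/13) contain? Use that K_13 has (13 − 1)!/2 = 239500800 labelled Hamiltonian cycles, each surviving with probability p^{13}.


K_13 has (13 − 1)!/2 = 239500800 labelled Hamiltonian cycles.
For each such Hamiltonian cycle H, let X_H = 1 if all 13 edges of H are present in G. Then P[X_H = 1] = p^{13} = (3/13)^{13} = 1594323/302875106592253.
Summing the indicators: E[X] = Σ_H E[X_H] = 239500800 · p^{13} = 239500800 · 1594323/302875106592253 = 381841633958400/302875106592253.
Numerically: E[X] ≈ 1.26.

E[X] = 239500800 · (3/13)^{13} = 381841633958400/302875106592253 ≈ 1.26.


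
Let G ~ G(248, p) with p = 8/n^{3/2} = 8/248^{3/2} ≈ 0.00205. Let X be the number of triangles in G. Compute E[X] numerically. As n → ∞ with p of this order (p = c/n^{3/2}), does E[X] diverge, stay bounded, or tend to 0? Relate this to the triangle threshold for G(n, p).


Number of potential triangles: C(248, 3) = 2511496.
Each occurs with probability p³ ≈ (0.00205)³ ≈ 8.59483e-09.
By linearity: E[X] = C(248, 3)·p³ ≈ 2511496 · 8.59483e-09 ≈ 0.022.
Since α = 3/2 > 1, p = c/n^{3/2} = o(1/n) is below the triangle threshold p ~ 1/n. Asymptotically E[X] ~ (c³/6)·n^{3(1−α)} = (8³/6)·n^{-1.5} → 0, so by Markov's inequality G has no triangles w.h.p.

E[X] ≈ 0.022; in regime p = Θ(1/n^{3/2}) E[X] tends to 0 (below the triangle threshold p ~ 1/n).


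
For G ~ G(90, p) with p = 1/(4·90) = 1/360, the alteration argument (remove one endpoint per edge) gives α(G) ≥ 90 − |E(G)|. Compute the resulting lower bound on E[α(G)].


E[|E(G)|] = C(90, 2)·p = 4005 · (1/360) = 89/8.
E[α(G)] ≥ n − E[|E(G)|] = 90 − 89/8 = 631/8.
Numerically: ≈ 78.875000.
(This is only a lower bound; the true E[α(G)] may be larger.)

E[α(G)] ≥ 631/8 ≈ 78.875000.


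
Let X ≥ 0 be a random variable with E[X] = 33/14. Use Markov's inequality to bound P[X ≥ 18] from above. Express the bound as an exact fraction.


μ = E[X] = 33/14, a = 18.
Markov: P[X ≥ 18] ≤ μ/a = (33/14)/18 = 11/84.
Numerically: ≈ 0.130952.
(Since a = 18 > μ = 2.357143, the bound 11/84 is < 1 and informative.)

P[X ≥ 18] ≤ 11/84 ≈ 0.130952.


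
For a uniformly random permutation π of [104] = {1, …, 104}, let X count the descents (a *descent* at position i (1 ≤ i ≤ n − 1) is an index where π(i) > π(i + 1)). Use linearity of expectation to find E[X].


Write X = Σ X_I over i = 1, …, 103, with X_I the indicator of one descent.
There are 103 indicators.
For each fixed i, the pair (π(i), π(i+1)) is a uniformly random ordered pair of distinct values from {1, …, 104}; by symmetry P[π(i) > π(i+1)] = 1/2.
By linearity: E[X] = 103 · (1/2) = (104 − 1) · (1/2) = 103/2 ≈ 51.500000.

E[X] = 103/2 = 51.500000.


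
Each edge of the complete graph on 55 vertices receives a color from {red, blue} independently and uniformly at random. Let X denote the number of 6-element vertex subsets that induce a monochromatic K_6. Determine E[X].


Let X = Σ_S X_S over the C(55, 6) = 28989675 subsets S of size 6, where X_S = 1 if the K_6 on S is monochromatic.
For a fixed S, the K_6 on S has C(6, 2) = 15 edges. P[all 15 edges red] = (1/2)^15, and likewise for blue, so P[monochromatic] = 2·(1/2)^15 = 2^{1 − 15} = 1/16384.
By linearity: E[X] = C(55, 6) · 2^{1 − 15} = 28989675 · 1/16384 = 28989675/16384.
Numerically: E[X] ≈ 1769.389.

E[X] = C(55,6)·2^(1−C(6,2)) = 28989675/16384 ≈ 1769.389.


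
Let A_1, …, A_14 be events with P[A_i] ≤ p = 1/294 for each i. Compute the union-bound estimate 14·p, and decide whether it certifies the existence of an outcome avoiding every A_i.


Union bound: P[∪_{i=1}^{14} A_i] ≤ Σ_i P[A_i] ≤ 14·p = 14·(1/294) = 1/21.
Numerically: 1/21 ≈ 0.0476190.
Is 1/21 < 1? YES.
Since P[∪ A_i] ≤ 1/21 < 1, the complement has P[∩ A_i^c] ≥ 1 − 1/21 = 20/21 > 0, so some outcome avoids every A_i.

14·p = 1/21 ≈ 0.0476190; existence CERTIFIED by the union bound.


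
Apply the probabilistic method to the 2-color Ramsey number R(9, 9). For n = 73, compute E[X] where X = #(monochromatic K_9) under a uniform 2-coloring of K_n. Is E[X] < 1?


E[X] = C(73, 9) · 2^{1 − 36} = 97082021465 · 2^{−35} = 97082021465/34359738368.
As a reduced fraction: E[X] = 97082021465/34359738368 ≈ 2.82546.
Is E[X] < 1? NO.
Since E[X] ≥ 1, the first-moment bound is inconclusive at n = 73; it does NOT by itself certify R(9, 9) > 73.

E[X] = 97082021465/34359738368 ≈ 2.82546; E[X] ≥ 1; first-moment method inconclusive here.


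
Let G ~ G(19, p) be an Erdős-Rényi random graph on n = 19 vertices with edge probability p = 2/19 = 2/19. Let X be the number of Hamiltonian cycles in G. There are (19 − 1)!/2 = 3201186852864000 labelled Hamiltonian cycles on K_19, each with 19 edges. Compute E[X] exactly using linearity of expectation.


K_19 has (19 − 1)!/2 = 3201186852864000 labelled Hamiltonian cycles.
For each such Hamiltonian cycle H, let X_H = 1 if all 19 edges of H are present in G. Then P[X_H = 1] = p^{19} = (2/19)^{19} = 524288/1978419655660313589123979.
By linearity of expectation: E[X] = Σ_H E[X_H] = 3201186852864000 · p^{19} = 3201186852864000 · 524288/1978419655660313589123979 = 1678343852714360832000/1978419655660313589123979.
Numerically: E[X] ≈ 0.00084833.

E[X] = 3201186852864000 · (2/19)^{19} = 1678343852714360832000/1978419655660313589123979 ≈ 0.00084833.


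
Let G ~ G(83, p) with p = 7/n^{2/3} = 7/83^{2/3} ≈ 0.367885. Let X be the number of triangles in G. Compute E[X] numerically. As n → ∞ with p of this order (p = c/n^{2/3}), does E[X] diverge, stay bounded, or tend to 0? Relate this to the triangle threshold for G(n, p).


Number of potential triangles: C(83, 3) = 91881.
Each occurs with probability p³ ≈ (0.367885)³ ≈ 4.97895195e-02.
By linearity: E[X] = C(83, 3)·p³ ≈ 91881 · 4.97895195e-02 ≈ 4574.710843.
Since α = 2/3 < 1, p = c/n^{2/3} ≫ 1/n is above the triangle threshold p ~ 1/n. Asymptotically E[X] ~ (c³/6)·n^{3(1−α)} = (7³/6)·n^{1} → ∞; triangles are abundant w.h.p.

E[X] ≈ 4574.710843; in regime p = Θ(1/n^{2/3}) E[X] diverges (above the triangle threshold p ~ 1/n).


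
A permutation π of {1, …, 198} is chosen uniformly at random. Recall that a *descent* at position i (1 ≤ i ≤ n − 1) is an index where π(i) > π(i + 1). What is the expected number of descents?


Write X = Σ X_I over i = 1, …, 197, with X_I the indicator of one descent.
There are 197 indicators.
For each fixed i, the pair (π(i), π(i+1)) is a uniformly random ordered pair of distinct values from {1, …, 198}; by symmetry P[π(i) > π(i+1)] = 1/2.
By linearity: E[X] = 197 · (1/2) = (198 − 1) · (1/2) = 197/2 ≈ 98.50000.

E[X] = 197/2 = 98.50000.


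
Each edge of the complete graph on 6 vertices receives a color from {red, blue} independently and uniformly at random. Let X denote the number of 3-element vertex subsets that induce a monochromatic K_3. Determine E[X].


Let X = Σ_S X_S over the C(6, 3) = 20 subsets S of size 3, where X_S = 1 if the K_3 on S is monochromatic.
For a fixed S, the K_3 on S has C(3, 2) = 3 edges. P[all 3 edges red] = (1/2)^3, and likewise for blue, so P[monochromatic] = 2·(1/2)^3 = 2^{1 − 3} = 1/4.
By linearity of expectation: E[X] = C(6, 3) · 2^{1 − 3} = 20 · 1/4 = 5.
Numerically: E[X] ≈ 5.000.

E[X] = C(6,3)·2^(1−C(3,2)) = 5 ≈ 5.000.


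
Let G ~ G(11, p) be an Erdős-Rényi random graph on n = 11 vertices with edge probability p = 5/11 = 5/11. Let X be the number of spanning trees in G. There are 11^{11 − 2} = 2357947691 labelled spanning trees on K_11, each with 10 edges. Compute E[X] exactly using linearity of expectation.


K_11 has 11^{11 − 2} = 2357947691 labelled spanning trees.
For each such spanning tree H, let X_H = 1 if all 10 edges of H are present in G. Then P[X_H = 1] = p^{10} = (5/11)^{10} = 9765625/25937424601.
Summing the indicators: E[X] = Σ_H E[X_H] = 2357947691 · p^{10} = 2357947691 · 9765625/25937424601 = 9765625/11.
Numerically: E[X] ≈ 8.88e+05.

E[X] = 2357947691 · (5/11)^{10} = 9765625/11 ≈ 8.88e+05.


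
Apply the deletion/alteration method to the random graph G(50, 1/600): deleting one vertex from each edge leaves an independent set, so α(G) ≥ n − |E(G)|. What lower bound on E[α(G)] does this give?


E[|E(G)|] = C(50, 2)·p = 1225 · (1/600) = 49/24.
E[α(G)] ≥ n − E[|E(G)|] = 50 − 49/24 = 1151/24.
Numerically: ≈ 47.95833.
(This is only a lower bound; the true E[α(G)] may be larger.)

E[α(G)] ≥ 1151/24 ≈ 47.95833.


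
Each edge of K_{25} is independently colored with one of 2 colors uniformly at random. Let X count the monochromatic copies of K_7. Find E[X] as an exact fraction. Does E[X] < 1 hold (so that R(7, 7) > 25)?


E[X] = C(25, 7) · 2^{1 − 21} = 480700 · 2^{−20} = 480700/1048576.
As a reduced fraction: E[X] = 120175/262144 ≈ 0.4584.
Is E[X] < 1? YES.
Since E[X] < 1, there exists a 2-coloring of K_{25} with no monochromatic K_7; hence R(7, 7) > 25.

E[X] = 120175/262144 ≈ 0.4584; E[X] < 1, so R(7, 7) > 25.


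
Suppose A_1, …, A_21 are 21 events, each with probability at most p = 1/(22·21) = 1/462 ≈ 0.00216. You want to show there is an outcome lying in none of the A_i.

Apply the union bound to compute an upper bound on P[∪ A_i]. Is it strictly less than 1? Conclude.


Union bound: P[∪_{i=1}^{21} A_i] ≤ Σ_i P[A_i] ≤ 21·p = 21·(1/462) = 1/22.
Numerically: 1/22 ≈ 0.04545.
Is 1/22 < 1? YES.
Since P[∪ A_i] ≤ 1/22 < 1, the complement has P[∩ A_i^c] ≥ 1 − 1/22 = 21/22 > 0, so some outcome avoids every A_i.

21·p = 1/22 ≈ 0.04545; existence CERTIFIED by the union bound.


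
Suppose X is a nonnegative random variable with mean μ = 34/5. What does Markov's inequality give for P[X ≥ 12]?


μ = E[X] = 34/5, a = 12.
Markov: P[X ≥ 12] ≤ μ/a = (34/5)/12 = 17/30.
Numerically: ≈ 0.56667.
(Since a = 12 > μ = 6.80000, the bound 17/30 is < 1 and informative.)

P[X ≥ 12] ≤ 17/30 ≈ 0.56667.


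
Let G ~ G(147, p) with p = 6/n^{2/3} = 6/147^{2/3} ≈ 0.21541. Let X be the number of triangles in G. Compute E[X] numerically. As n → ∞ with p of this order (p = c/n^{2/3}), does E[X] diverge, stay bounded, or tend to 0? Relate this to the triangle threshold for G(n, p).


Number of potential triangles: C(147, 3) = 518665.
Each occurs with probability p³ ≈ (0.21541)³ ≈ 9.9958351e-03.
By linearity: E[X] = C(147, 3)·p³ ≈ 518665 · 9.9958351e-03 ≈ 5184.48980.
Since α = 2/3 < 1, p = c/n^{2/3} ≫ 1/n is above the triangle threshold p ~ 1/n. Asymptotically E[X] ~ (c³/6)·n^{3(1−α)} = (6³/6)·n^{1} → ∞; triangles are abundant w.h.p.

E[X] ≈ 5184.48980; in regime p = Θ(1/n^{2/3}) E[X] diverges (above the triangle threshold p ~ 1/n).


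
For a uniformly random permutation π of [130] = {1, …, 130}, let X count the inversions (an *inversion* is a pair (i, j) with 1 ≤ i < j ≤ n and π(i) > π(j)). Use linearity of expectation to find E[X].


Write X = Σ X_I over the C(130, 2) = 8385 pairs i < j, with X_I the indicator of one inversion.
There are 8385 indicators.
For each fixed pair i < j, the values π(i) and π(j) are two distinct elements of {1, …, 130} in uniformly random order; by symmetry P[π(i) > π(j)] = 1/2.
By linearity: E[X] = 8385 · (1/2) = C(130, 2) · (1/2) = 8385/2 = 8385/2 ≈ 4192.50000.

E[X] = 8385/2 = 4192.50000.


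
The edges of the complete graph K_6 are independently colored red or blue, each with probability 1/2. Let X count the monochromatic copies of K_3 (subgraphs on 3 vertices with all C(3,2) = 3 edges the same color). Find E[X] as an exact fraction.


Let X = Σ_S X_S over the C(6, 3) = 20 subsets S of size 3, where X_S = 1 if the K_3 on S is monochromatic.
For a fixed S, the K_3 on S has C(3, 2) = 3 edges. P[all 3 edges red] = (1/2)^3, and likewise for blue, so P[monochromatic] = 2·(1/2)^3 = 2^{1 − 3} = 1/4.
Summing: E[X] = C(6, 3) · 2^{1 − 3} = 20 · 1/4 = 5.
Numerically: E[X] ≈ 5.000.

E[X] = C(6,3)·2^(1−C(3,2)) = 5 ≈ 5.000.


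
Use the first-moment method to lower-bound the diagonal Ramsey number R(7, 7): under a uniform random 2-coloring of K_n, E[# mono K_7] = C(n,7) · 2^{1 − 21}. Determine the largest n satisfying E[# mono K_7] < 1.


We need C(n, 7) · 2^{1 − 21} < 1, i.e. C(n, 7) < 2^{21 − 1} = 1048576.
Check values of n near the boundary:
  n = 21: C(21, 7) = 116280; 116280 < 1048576? YES
  n = 22: C(22, 7) = 170544; 170544 < 1048576? YES
  n = 23: C(23, 7) = 245157; 245157 < 1048576? YES
  n = 24: C(24, 7) = 346104; 346104 < 1048576? YES
  n = 25: C(25, 7) = 480700; 480700 < 1048576? YES
  n = 26: C(26, 7) = 657800; 657800 < 1048576? YES
  n = 27: C(27, 7) = 888030; 888030 < 1048576? YES
  n = 28: C(28, 7) = 1184040; 1184040 < 1048576? NO
  n = 29: C(29, 7) = 1560780; 1560780 < 1048576? NO
The largest n with C(n, 7) < 1048576 is n = 27 (where E[X] = 444015/524288 ≈ 0.84689). Hence R(7, 7) > 27, i.e. R(7, 7) ≥ 28.

Largest n = 27; hence R(7, 7) > 27.


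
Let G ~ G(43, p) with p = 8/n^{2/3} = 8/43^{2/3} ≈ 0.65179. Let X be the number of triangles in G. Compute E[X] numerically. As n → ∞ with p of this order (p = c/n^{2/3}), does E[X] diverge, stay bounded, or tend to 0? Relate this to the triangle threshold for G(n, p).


Number of potential triangles: C(43, 3) = 12341.
Each occurs with probability p³ ≈ (0.65179)³ ≈ 2.7690644e-01.
By linearity: E[X] = C(43, 3)·p³ ≈ 12341 · 2.7690644e-01 ≈ 3417.30233.
Since α = 2/3 < 1, p = c/n^{2/3} ≫ 1/n is above the triangle threshold p ~ 1/n. Asymptotically E[X] ~ (c³/6)·n^{3(1−α)} = (8³/6)·n^{1} → ∞; triangles are abundant w.h.p.

E[X] ≈ 3417.30233; in regime p = Θ(1/n^{2/3}) E[X] diverges (above the triangle threshold p ~ 1/n).
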